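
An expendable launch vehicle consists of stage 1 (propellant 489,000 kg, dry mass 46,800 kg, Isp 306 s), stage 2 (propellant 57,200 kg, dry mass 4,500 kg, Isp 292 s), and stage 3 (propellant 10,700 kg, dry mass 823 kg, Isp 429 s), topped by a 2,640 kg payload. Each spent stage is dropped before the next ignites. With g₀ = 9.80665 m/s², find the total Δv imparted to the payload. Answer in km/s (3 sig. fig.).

Δv ≈ 14.8 km/s

Ignition mass of stage 1 = 489,000+46,800 + 57,200+4,500 + 10,700+823 + 2,640 = 611,663 kg.
Stage 1: m₀ = 611,663 kg, m_f = 611,663 − 489,000 = 122,663 kg; Δv = 306×9.80665×ln(4.987) = 3000.8×1.6067 ≈ 4822 m/s.
Stage 2: m₀ = 75,863 kg, m_f = 75,863 − 57,200 = 18,663 kg; Δv = 292×9.80665×ln(4.065) = 2863.5×1.4024 ≈ 4016 m/s.
Stage 3: m₀ = 14,163 kg, m_f = 14,163 − 10,700 = 3,463 kg; Δv = 429×9.80665×ln(4.09) = 4207.1×1.4085 ≈ 5926 m/s.
Total Δv = 4822 + 4016 + 5926 = 14764 m/s.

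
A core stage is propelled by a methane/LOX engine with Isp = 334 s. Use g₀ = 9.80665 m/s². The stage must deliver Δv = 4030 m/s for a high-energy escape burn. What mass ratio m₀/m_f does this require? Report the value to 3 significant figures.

mass ratio ≈ 3.42

v_e = Isp · g₀ = 334 × 9.80665 = 3275.4 m/s.
m₀/m_f = exp(Δv / v_e) = exp(4030 / 3275.4) = exp(1.2304) = 3.4225.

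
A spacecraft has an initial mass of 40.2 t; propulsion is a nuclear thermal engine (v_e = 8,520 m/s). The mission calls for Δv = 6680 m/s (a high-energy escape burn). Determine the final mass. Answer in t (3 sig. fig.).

final mass ≈ 18.4 t

By the Tsiolkovsky rocket equation, m₀/m_f = exp(Δv / v_e) = exp(6680 / 8520.0) = exp(0.7840) = 2.1903.
m_f = m₀ / 2.1903 = 40.2 / 2.1903 = 18.3537 t.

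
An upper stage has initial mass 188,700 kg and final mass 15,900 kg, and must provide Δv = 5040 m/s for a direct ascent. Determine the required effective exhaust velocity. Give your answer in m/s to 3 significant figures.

ln(m₀/m_f) = ln(188700/15900) = ln(11.87) = 2.4738.
v_e = Δv / ln(m₀/m_f) = 5040 / 2.4738 = 2037.3 m/s.

v_e ≈ 2040 m/s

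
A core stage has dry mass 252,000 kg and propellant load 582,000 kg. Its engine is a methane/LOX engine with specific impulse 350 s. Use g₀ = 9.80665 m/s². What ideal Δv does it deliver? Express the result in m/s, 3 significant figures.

Δv ≈ 4110 m/s

v_e = Isp · g₀ = 350 × 9.80665 = 3432.3 m/s.
m₀ = m_dry + m_prop = 252,000 + 582,000 = 834,000 kg.
Δv = v_e · ln(m₀/m_f) = 3432.3 × ln(3.31) = 3432.3 × 1.1968 ≈ 4107.8 m/s.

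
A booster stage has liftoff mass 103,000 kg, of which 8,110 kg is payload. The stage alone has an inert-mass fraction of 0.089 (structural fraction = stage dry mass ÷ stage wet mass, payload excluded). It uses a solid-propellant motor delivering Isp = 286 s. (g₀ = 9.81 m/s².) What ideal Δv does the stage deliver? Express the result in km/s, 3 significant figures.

Δv ≈ 5.13 km/s

Stage wet mass = m₀ − payload = 103,000 − 8,110 = 94,890 kg.
Stage dry mass = ε × stage wet mass = 0.089 × 94,890 = 8,445.21 kg.
Burnout mass m_f = stage dry + payload = 8,445.21 + 8,110 = 16,555.21 kg.
v_e = Isp · g₀ = 286 × 9.81 = 2805.7 m/s.
Δv = v_e · ln(103,000/16,555.21) = 2805.7 × ln(6.222) = 2805.7 × 1.8280 ≈ 5129 m/s.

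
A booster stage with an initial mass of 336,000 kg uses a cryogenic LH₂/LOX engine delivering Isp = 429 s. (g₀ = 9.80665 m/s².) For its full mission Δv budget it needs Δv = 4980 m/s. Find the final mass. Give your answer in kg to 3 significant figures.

v_e = Isp · g₀ = 429 × 9.80665 = 4207.1 m/s.
m₀/m_f = exp(Δv / v_e) = exp(4980 / 4207.1) = exp(1.1837) = 3.2665.
m_f = m₀ / 3.2665 = 336,000 / 3.2665 = 102,862 kg.

final mass ≈ 103000 kg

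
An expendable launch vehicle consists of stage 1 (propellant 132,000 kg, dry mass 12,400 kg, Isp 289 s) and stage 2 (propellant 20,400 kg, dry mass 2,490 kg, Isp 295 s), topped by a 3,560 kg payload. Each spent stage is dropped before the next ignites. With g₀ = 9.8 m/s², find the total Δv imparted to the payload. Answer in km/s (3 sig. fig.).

Δv ≈ 8.46 km/s

Ignition mass of stage 1 = 132,000+12,400 + 20,400+2,490 + 3,560 = 170,850 kg.
Stage 1: m₀ = 170,850 kg, m_f = 170,850 − 132,000 = 38,850 kg; Δv = 289×9.8×ln(4.398) = 2832.2×1.4811 ≈ 4195 m/s.
Stage 2: m₀ = 26,450 kg, m_f = 26,450 − 20,400 = 6,050 kg; Δv = 295×9.8×ln(4.372) = 2891.0×1.4752 ≈ 4265 m/s.
Total Δv = 4195 + 4265 = 8460 m/s.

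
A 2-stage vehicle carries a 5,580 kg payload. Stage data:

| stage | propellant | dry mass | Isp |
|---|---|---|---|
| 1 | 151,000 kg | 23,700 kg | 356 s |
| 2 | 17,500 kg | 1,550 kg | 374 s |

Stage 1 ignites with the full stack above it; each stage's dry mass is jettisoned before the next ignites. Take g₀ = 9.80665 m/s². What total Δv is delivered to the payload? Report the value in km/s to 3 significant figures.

Ignition mass of stage 1 = 151,000+23,700 + 17,500+1,550 + 5,580 = 199,330 kg.
Stage 1: m₀ = 199,330 kg, m_f = 199,330 − 151,000 = 48,330 kg; Δv = 356×9.80665×ln(4.124) = 3491.2×1.4169 ≈ 4947 m/s.
Stage 2: m₀ = 24,630 kg, m_f = 24,630 − 17,500 = 7,130 kg; Δv = 374×9.80665×ln(3.454) = 3667.7×1.2397 ≈ 4547 m/s.
Total Δv = 4947 + 4547 = 9494 m/s.

Δv ≈ 9.49 km/s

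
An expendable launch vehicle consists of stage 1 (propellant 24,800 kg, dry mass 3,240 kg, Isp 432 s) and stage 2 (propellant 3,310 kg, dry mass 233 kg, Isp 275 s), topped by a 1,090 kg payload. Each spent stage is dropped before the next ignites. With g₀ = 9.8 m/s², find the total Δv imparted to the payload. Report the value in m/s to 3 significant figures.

Δv ≈ 9400 m/s

Ignition mass of stage 1 = 24,800+3,240 + 3,310+233 + 1,090 = 32,673 kg.
Stage 1: m₀ = 32,673 kg, m_f = 32,673 − 24,800 = 7,873 kg; Δv = 432×9.8×ln(4.15) = 4233.6×1.4231 ≈ 6025 m/s.
Stage 2: m₀ = 4,633 kg, m_f = 4,633 − 3,310 = 1,323 kg; Δv = 275×9.8×ln(3.502) = 2695.0×1.2533 ≈ 3378 m/s.
Total Δv = 6025 + 3378 = 9403 m/s.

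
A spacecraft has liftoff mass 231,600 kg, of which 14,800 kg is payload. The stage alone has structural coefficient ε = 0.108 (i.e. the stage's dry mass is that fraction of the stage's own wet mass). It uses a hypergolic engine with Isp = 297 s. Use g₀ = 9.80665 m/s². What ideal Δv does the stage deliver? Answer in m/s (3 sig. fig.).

Δv ≈ 5250 m/s

Stage wet mass = m₀ − payload = 231,600 − 14,800 = 216,800 kg.
Stage dry mass = ε × stage wet mass = 0.108 × 216,800 = 23,414.4 kg.
Burnout mass m_f = stage dry + payload = 23,414.4 + 14,800 = 38,214.4 kg.
v_e = Isp · g₀ = 297 × 9.80665 = 2912.6 m/s.
Δv = v_e · ln(231,600/38,214.4) = 2912.6 × ln(6.061) = 2912.6 × 1.8018 ≈ 5248 m/s.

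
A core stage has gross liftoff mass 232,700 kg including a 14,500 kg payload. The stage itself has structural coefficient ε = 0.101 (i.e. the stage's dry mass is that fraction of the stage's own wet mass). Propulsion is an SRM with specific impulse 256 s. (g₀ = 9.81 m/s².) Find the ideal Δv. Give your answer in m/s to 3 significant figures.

Stage wet mass = m₀ − payload = 232,700 − 14,500 = 218,200 kg.
Stage dry mass = ε × stage wet mass = 0.101 × 218,200 = 22,038.2 kg.
Burnout mass m_f = stage dry + payload = 22,038.2 + 14,500 = 36,538.2 kg.
v_e = Isp · g₀ = 256 × 9.81 = 2511.4 m/s.
Δv = v_e · ln(232,700/36,538.2) = 2511.4 × ln(6.369) = 2511.4 × 1.8514 ≈ 4650 m/s.

Δv ≈ 4650 m/s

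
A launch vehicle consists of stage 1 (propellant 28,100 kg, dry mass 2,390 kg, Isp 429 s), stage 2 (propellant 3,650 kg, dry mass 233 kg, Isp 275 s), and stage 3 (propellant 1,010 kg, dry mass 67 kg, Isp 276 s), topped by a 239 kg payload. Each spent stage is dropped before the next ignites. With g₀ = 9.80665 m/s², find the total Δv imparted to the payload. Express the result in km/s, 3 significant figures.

Δv ≈ 13.7 km/s

Ignition mass of stage 1 = 28,100+2,390 + 3,650+233 + 1,010+67 + 239 = 35,689 kg.
Stage 1: m₀ = 35,689 kg, m_f = 35,689 − 28,100 = 7,589 kg; Δv = 429×9.80665×ln(4.703) = 4207.1×1.5481 ≈ 6513 m/s.
Stage 2: m₀ = 5,199 kg, m_f = 5,199 − 3,650 = 1,549 kg; Δv = 275×9.80665×ln(3.356) = 2696.8×1.2109 ≈ 3265 m/s.
Stage 3: m₀ = 1,316 kg, m_f = 1,316 − 1,010 = 306 kg; Δv = 276×9.80665×ln(4.301) = 2706.6×1.4588 ≈ 3948 m/s.
Total Δv = 6513 + 3265 + 3948 = 13726 m/s.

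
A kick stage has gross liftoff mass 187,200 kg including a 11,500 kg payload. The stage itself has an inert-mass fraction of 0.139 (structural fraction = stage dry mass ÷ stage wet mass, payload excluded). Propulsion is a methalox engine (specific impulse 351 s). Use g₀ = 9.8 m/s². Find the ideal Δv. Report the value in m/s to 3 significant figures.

Stage wet mass = m₀ − payload = 187,200 − 11,500 = 175,700 kg.
Stage dry mass = ε × stage wet mass = 0.139 × 175,700 = 24,422.3 kg.
Burnout mass m_f = stage dry + payload = 24,422.3 + 11,500 = 35,922.3 kg.
v_e = Isp · g₀ = 351 × 9.8 = 3439.8 m/s.
From the ideal rocket equation, Δv = v_e · ln(187,200/35,922.3) = 3439.8 × ln(5.211) = 3439.8 × 1.6508 ≈ 5678 m/s.

Δv ≈ 5680 m/s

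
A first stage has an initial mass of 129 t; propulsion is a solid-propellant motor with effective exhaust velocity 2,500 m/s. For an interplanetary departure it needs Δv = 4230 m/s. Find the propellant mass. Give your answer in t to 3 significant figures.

propellant mass ≈ 105 t

From the ideal rocket equation, m₀/m_f = exp(Δv / v_e) = exp(4230 / 2500.0) = exp(1.6920) = 5.4303.
m_f = 129 / 5.4303 = 23.7556 t, so propellant = m₀ − m_f = 129 − 23.7556 = 105.2444 t.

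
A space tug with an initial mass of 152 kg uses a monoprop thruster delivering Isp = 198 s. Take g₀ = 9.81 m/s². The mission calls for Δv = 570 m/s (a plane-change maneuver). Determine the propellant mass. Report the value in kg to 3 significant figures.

v_e = Isp · g₀ = 198 × 9.81 = 1942.4 m/s.
Rocket equation: m₀/m_f = exp(Δv / v_e) = exp(570 / 1942.4) = exp(0.2935) = 1.3411.
m_f = 152 / 1.3411 = 113.34 kg, so propellant = m₀ − m_f = 152 − 113.34 = 38.66 kg.

propellant mass ≈ 38.7 kg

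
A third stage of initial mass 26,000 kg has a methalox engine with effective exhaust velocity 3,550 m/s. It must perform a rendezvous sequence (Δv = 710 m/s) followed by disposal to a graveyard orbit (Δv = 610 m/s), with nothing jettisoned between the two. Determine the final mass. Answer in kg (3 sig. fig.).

final mass ≈ 17900 kg

After the first burn: m = 26000 × exp(−710/3550.0) = 26000 × 0.81873 = 21,287 kg.
After the second burn: m = 21,287 × exp(−610/3550.0) = 21,287 × 0.84212 = 17,926.2 kg.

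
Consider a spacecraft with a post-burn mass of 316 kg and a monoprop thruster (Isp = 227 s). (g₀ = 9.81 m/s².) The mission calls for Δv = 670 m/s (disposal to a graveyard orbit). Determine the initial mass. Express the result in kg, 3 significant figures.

v_e = Isp · g₀ = 227 × 9.81 = 2226.9 m/s.
From the ideal rocket equation, m₀/m_f = exp(Δv / v_e) = exp(670 / 2226.9) = exp(0.3009) = 1.3510.
m₀ = m_f × 1.3510 = 316 × 1.3510 = 426.916 kg.

initial mass ≈ 427 kg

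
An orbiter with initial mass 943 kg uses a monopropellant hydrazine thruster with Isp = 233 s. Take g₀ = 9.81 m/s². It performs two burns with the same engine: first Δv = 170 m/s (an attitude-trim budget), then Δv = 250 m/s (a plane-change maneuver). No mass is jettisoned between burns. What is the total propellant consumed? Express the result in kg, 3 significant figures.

total propellant consumed ≈ 158 kg

v_e = Isp · g₀ = 233 × 9.81 = 2285.7 m/s.
After the first burn: m = 943 × exp(−170/2285.7) = 943 × 0.92832 = 875.406 kg.
After the second burn: m = 875.406 × exp(−250/2285.7) = 875.406 × 0.89639 = 784.705 kg.
Total propellant = m₀ − m_final = 943 − 784.705 = 158.295 kg.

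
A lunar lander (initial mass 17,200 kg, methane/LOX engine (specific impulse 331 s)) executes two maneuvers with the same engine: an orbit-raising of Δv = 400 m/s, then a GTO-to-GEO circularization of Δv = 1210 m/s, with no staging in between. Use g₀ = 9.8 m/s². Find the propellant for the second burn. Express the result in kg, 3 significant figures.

v_e = Isp · g₀ = 331 × 9.8 = 3243.8 m/s.
After the first burn: m = 17200 × exp(−400/3243.8) = 17200 × 0.88399 = 15,204.6 kg.
After the second burn: m = 15,204.6 × exp(−1210/3243.8) = 15,204.6 × 0.68865 = 10,470.6 kg.
Second-burn propellant = 15,204.6 − 10,470.6 = 4,734 kg.

propellant for the second burn ≈ 4730 kg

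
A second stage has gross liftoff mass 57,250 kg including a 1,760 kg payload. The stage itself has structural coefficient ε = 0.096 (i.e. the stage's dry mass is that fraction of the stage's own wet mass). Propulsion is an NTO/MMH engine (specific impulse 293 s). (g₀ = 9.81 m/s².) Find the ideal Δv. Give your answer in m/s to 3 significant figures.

Δv ≈ 6000 m/s

Stage wet mass = m₀ − payload = 57,250 − 1,760 = 55,490 kg.
Stage dry mass = ε × stage wet mass = 0.096 × 55,490 = 5,327.04 kg.
Burnout mass m_f = stage dry + payload = 5,327.04 + 1,760 = 7,087.04 kg.
v_e = Isp · g₀ = 293 × 9.81 = 2874.3 m/s.
From the ideal rocket equation, Δv = v_e · ln(57,250/7,087.04) = 2874.3 × ln(8.078) = 2874.3 × 2.0892 ≈ 6005 m/s.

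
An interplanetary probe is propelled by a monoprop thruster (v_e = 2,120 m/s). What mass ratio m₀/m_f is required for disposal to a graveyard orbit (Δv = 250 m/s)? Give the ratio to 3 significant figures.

mass ratio ≈ 1.13

Using Δv = v_e ln(m₀/m_f): m₀/m_f = exp(Δv / v_e) = exp(250 / 2120.0) = exp(0.1179) = 1.1252.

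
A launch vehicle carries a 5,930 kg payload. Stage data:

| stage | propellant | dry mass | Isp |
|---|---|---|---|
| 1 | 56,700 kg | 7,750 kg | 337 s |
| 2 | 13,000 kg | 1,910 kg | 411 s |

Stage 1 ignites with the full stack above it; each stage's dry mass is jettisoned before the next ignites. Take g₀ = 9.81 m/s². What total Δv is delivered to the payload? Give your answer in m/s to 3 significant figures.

Δv ≈ 7560 m/s

Ignition mass of stage 1 = 56,700+7,750 + 13,000+1,910 + 5,930 = 85,290 kg.
Stage 1: m₀ = 85,290 kg, m_f = 85,290 − 56,700 = 28,590 kg; Δv = 337×9.81×ln(2.983) = 3306.0×1.0930 ≈ 3613 m/s.
Stage 2: m₀ = 20,840 kg, m_f = 20,840 − 13,000 = 7,840 kg; Δv = 411×9.81×ln(2.658) = 4031.9×0.9776 ≈ 3942 m/s.
Total Δv = 3613 + 3942 = 7555 m/s.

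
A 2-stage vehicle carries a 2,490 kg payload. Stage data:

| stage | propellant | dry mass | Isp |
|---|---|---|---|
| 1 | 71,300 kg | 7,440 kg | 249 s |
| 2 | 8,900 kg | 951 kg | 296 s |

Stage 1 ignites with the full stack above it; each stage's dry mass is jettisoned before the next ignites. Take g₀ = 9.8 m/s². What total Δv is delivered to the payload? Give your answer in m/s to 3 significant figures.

Ignition mass of stage 1 = 71,300+7,440 + 8,900+951 + 2,490 = 91,081 kg.
Stage 1: m₀ = 91,081 kg, m_f = 91,081 − 71,300 = 19,781 kg; Δv = 249×9.8×ln(4.604) = 2440.2×1.5270 ≈ 3726 m/s.
Stage 2: m₀ = 12,341 kg, m_f = 12,341 − 8,900 = 3,441 kg; Δv = 296×9.8×ln(3.586) = 2900.8×1.2772 ≈ 3705 m/s.
Total Δv = 3726 + 3705 = 7431 m/s.

Δv ≈ 7430 m/s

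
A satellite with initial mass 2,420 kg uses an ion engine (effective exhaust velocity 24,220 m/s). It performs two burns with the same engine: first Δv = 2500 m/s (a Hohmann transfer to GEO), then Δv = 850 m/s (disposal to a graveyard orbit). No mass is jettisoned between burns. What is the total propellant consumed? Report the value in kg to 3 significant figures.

total propellant consumed ≈ 313 kg

After the first burn: m = 2420 × exp(−2500/24220.0) = 2420 × 0.90193 = 2,182.67 kg.
After the second burn: m = 2,182.67 × exp(−850/24220.0) = 2,182.67 × 0.96551 = 2,107.39 kg.
Total propellant = m₀ − m_final = 2420 − 2,107.39 = 312.61 kg.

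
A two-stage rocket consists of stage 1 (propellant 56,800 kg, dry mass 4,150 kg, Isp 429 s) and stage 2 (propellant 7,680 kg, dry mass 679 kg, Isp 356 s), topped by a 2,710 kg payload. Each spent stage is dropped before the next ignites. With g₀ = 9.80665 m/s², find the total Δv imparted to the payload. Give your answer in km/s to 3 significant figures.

Ignition mass of stage 1 = 56,800+4,150 + 7,680+679 + 2,710 = 72,019 kg.
Stage 1: m₀ = 72,019 kg, m_f = 72,019 − 56,800 = 15,219 kg; Δv = 429×9.80665×ln(4.732) = 4207.1×1.5544 ≈ 6539 m/s.
Stage 2: m₀ = 11,069 kg, m_f = 11,069 − 7,680 = 3,389 kg; Δv = 356×9.80665×ln(3.266) = 3491.2×1.1836 ≈ 4132 m/s.
Total Δv = 6539 + 4132 = 10671 m/s.

Δv ≈ 10.7 km/s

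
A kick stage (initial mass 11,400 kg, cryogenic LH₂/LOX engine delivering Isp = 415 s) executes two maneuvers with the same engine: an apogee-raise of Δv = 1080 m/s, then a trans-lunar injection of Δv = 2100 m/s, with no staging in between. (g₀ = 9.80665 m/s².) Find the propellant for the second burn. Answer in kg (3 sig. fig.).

propellant for the second burn ≈ 3520 kg

v_e = Isp · g₀ = 415 × 9.80665 = 4069.8 m/s.
After the first burn: m = 11400 × exp(−1080/4069.8) = 11400 × 0.76692 = 8,742.89 kg.
After the second burn: m = 8,742.89 × exp(−2100/4069.8) = 8,742.89 × 0.59690 = 5,218.63 kg.
Second-burn propellant = 8,742.89 − 5,218.63 = 3,524.26 kg.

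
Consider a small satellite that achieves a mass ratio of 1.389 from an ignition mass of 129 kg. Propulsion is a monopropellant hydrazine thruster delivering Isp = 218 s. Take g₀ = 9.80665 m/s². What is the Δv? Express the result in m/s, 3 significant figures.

v_e = Isp · g₀ = 218 × 9.80665 = 2137.8 m/s.
From the ideal rocket equation, Δv = v_e · ln(1.389) = 2137.8 × 0.3286 ≈ 702.5 m/s.

Δv ≈ 702 m/s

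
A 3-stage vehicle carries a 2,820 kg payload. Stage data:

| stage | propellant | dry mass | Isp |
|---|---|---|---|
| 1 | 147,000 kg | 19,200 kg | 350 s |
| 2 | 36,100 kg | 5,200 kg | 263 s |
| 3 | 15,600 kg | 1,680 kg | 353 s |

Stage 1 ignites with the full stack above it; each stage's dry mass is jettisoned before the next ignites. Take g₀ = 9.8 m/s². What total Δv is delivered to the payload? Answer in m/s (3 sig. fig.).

Δv ≈ 11000 m/s

Ignition mass of stage 1 = 147,000+19,200 + 36,100+5,200 + 15,600+1,680 + 2,820 = 227,600 kg.
Stage 1: m₀ = 227,600 kg, m_f = 227,600 − 147,000 = 80,600 kg; Δv = 350×9.8×ln(2.824) = 3430.0×1.0381 ≈ 3561 m/s.
Stage 2: m₀ = 61,400 kg, m_f = 61,400 − 36,100 = 25,300 kg; Δv = 263×9.8×ln(2.427) = 2577.4×0.8866 ≈ 2285 m/s.
Stage 3: m₀ = 20,100 kg, m_f = 20,100 − 15,600 = 4,500 kg; Δv = 353×9.8×ln(4.467) = 3459.4×1.4966 ≈ 5177 m/s.
Total Δv = 3561 + 2285 + 5177 = 11023 m/s.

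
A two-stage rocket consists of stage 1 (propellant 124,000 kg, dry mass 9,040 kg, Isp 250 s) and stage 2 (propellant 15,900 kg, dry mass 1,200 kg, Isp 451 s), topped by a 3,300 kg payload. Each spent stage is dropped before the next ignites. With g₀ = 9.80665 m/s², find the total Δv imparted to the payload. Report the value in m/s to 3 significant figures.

Ignition mass of stage 1 = 124,000+9,040 + 15,900+1,200 + 3,300 = 153,440 kg.
Stage 1: m₀ = 153,440 kg, m_f = 153,440 − 124,000 = 29,440 kg; Δv = 250×9.80665×ln(5.212) = 2451.7×1.6510 ≈ 4048 m/s.
Stage 2: m₀ = 20,400 kg, m_f = 20,400 − 15,900 = 4,500 kg; Δv = 451×9.80665×ln(4.533) = 4422.8×1.5115 ≈ 6685 m/s.
Total Δv = 4048 + 6685 = 10733 m/s.

Δv ≈ 10700 m/s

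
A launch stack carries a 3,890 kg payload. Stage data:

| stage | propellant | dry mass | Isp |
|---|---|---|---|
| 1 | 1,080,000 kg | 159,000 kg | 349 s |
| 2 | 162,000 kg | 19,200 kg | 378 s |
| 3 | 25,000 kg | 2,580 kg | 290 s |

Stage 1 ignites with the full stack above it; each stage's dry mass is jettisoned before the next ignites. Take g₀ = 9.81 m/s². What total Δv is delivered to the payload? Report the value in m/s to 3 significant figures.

Δv ≈ 14500 m/s

Ignition mass of stage 1 = 1,080,000+159,000 + 162,000+19,200 + 25,000+2,580 + 3,890 = 1,451,670 kg.
Stage 1: m₀ = 1,451,670 kg, m_f = 1,451,670 − 1,080,000 = 371,670 kg; Δv = 349×9.81×ln(3.906) = 3423.7×1.3625 ≈ 4665 m/s.
Stage 2: m₀ = 212,670 kg, m_f = 212,670 − 162,000 = 50,670 kg; Δv = 378×9.81×ln(4.197) = 3708.2×1.4344 ≈ 5319 m/s.
Stage 3: m₀ = 31,470 kg, m_f = 31,470 − 25,000 = 6,470 kg; Δv = 290×9.81×ln(4.864) = 2844.9×1.5819 ≈ 4500 m/s.
Total Δv = 4665 + 5319 + 4500 = 14484 m/s.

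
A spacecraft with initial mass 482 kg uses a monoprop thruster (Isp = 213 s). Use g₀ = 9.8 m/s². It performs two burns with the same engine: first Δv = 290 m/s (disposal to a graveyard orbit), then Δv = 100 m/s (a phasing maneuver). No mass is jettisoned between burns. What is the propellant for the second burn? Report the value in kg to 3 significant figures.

v_e = Isp · g₀ = 213 × 9.8 = 2087.4 m/s.
After the first burn: m = 482 × exp(−290/2087.4) = 482 × 0.87029 = 419.48 kg.
After the second burn: m = 419.48 × exp(−100/2087.4) = 419.48 × 0.95322 = 399.857 kg.
Second-burn propellant = 419.48 − 399.857 = 19.623 kg.

propellant for the second burn ≈ 19.6 kg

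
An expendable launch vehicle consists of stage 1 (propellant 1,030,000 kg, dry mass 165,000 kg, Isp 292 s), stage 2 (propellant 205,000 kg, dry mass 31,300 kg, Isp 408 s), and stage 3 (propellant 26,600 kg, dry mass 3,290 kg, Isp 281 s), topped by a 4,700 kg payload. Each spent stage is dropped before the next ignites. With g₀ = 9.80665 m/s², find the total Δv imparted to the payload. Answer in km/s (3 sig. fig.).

Δv ≈ 13.2 km/s

Ignition mass of stage 1 = 1,030,000+165,000 + 205,000+31,300 + 26,600+3,290 + 4,700 = 1,465,890 kg.
Stage 1: m₀ = 1,465,890 kg, m_f = 1,465,890 − 1,030,000 = 435,890 kg; Δv = 292×9.80665×ln(3.363) = 2863.5×1.2128 ≈ 3473 m/s.
Stage 2: m₀ = 270,890 kg, m_f = 270,890 − 205,000 = 65,890 kg; Δv = 408×9.80665×ln(4.111) = 4001.1×1.4137 ≈ 5656 m/s.
Stage 3: m₀ = 34,590 kg, m_f = 34,590 − 26,600 = 7,990 kg; Δv = 281×9.80665×ln(4.329) = 2755.7×1.4654 ≈ 4038 m/s.
Total Δv = 3473 + 5656 + 4038 = 13167 m/s.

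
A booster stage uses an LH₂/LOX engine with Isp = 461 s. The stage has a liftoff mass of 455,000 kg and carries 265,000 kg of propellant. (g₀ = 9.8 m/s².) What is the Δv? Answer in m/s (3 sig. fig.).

Δv ≈ 3950 m/s

v_e = Isp · g₀ = 461 × 9.8 = 4517.8 m/s.
m_f = m₀ − m_prop = 455,000 − 265,000 = 190,000 kg.
From the ideal rocket equation, Δv = v_e · ln(m₀/m_f) = 4517.8 × ln(2.395) = 4517.8 × 0.8733 ≈ 3945.3 m/s.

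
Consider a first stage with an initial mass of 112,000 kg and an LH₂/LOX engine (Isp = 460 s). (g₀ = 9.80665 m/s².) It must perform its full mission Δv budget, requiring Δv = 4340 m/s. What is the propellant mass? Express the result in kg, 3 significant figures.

v_e = Isp · g₀ = 460 × 9.80665 = 4511.1 m/s.
Rocket equation: m₀/m_f = exp(Δv / v_e) = exp(4340 / 4511.1) = exp(0.9621) = 2.6171.
m_f = 112,000 / 2.6171 = 42,795.5 kg, so propellant = m₀ − m_f = 112,000 − 42,795.5 = 69,204.5 kg.

propellant mass ≈ 69200 kg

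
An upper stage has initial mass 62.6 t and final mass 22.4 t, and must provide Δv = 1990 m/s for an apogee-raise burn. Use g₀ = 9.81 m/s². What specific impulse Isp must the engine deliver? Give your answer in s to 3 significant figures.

Isp ≈ 197 s

ln(m₀/m_f) = ln(62600/22400) = ln(2.795) = 1.0277.
Using Δv = v_e ln(m₀/m_f): v_e = Δv / ln(m₀/m_f) = 1990 / 1.0277 = 1936.4 m/s.
Isp = v_e / g₀ = 1936.4 / 9.81 = 197.4 s.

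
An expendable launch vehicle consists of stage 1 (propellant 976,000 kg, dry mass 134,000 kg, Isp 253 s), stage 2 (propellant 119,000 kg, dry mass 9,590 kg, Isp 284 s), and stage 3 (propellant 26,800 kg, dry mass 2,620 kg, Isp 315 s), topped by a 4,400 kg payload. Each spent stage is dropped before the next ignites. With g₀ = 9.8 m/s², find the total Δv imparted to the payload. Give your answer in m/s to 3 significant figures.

Δv ≈ 12100 m/s

Ignition mass of stage 1 = 976,000+134,000 + 119,000+9,590 + 26,800+2,620 + 4,400 = 1,272,410 kg.
Stage 1: m₀ = 1,272,410 kg, m_f = 1,272,410 − 976,000 = 296,410 kg; Δv = 253×9.8×ln(4.293) = 2479.4×1.4569 ≈ 3612 m/s.
Stage 2: m₀ = 162,410 kg, m_f = 162,410 − 119,000 = 43,410 kg; Δv = 284×9.8×ln(3.741) = 2783.2×1.3194 ≈ 3672 m/s.
Stage 3: m₀ = 33,820 kg, m_f = 33,820 − 26,800 = 7,020 kg; Δv = 315×9.8×ln(4.818) = 3087.0×1.5723 ≈ 4854 m/s.
Total Δv = 3612 + 3672 + 4854 = 12138 m/s.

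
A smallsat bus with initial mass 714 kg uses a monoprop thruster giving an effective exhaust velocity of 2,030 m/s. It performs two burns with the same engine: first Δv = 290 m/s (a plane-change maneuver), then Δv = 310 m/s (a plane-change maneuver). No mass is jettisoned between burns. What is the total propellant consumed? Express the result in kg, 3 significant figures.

total propellant consumed ≈ 183 kg

After the first burn: m = 714 × exp(−290/2030.0) = 714 × 0.86688 = 618.952 kg.
After the second burn: m = 618.952 × exp(−310/2030.0) = 618.952 × 0.85838 = 531.296 kg.
Total propellant = m₀ − m_final = 714 − 531.296 = 182.704 kg.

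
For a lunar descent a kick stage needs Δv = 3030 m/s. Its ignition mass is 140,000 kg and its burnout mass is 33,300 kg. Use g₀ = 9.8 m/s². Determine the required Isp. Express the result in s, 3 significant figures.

ln(m₀/m_f) = ln(140000/33300) = ln(4.204) = 1.4361.
Rocket equation: v_e = Δv / ln(m₀/m_f) = 3030 / 1.4361 = 2109.9 m/s.
Isp = v_e / g₀ = 2109.9 / 9.8 = 215.3 s.

Isp ≈ 215 s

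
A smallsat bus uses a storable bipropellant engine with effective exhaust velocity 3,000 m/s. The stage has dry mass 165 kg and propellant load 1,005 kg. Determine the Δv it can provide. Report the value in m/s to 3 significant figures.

Δv ≈ 5880 m/s

m₀ = m_dry + m_prop = 165 + 1,005 = 1,170 kg.
Using Δv = v_e ln(m₀/m_f): Δv = v_e · ln(m₀/m_f) = 3000.0 × ln(7.091) = 3000.0 × 1.9588 ≈ 5876.4 m/s.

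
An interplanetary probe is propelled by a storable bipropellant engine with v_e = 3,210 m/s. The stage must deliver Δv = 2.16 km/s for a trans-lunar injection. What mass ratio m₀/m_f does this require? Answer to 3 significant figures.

m₀/m_f = exp(Δv / v_e) = exp(2160 / 3210.0) = exp(0.6729) = 1.9599.

mass ratio ≈ 1.96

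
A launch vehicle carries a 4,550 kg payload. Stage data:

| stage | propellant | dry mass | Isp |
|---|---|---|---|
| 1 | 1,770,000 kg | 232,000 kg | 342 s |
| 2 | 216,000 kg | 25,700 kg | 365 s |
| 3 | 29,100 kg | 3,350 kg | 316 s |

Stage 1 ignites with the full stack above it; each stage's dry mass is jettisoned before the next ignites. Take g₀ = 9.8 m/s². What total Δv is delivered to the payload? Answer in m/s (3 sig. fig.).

Δv ≈ 15100 m/s

Ignition mass of stage 1 = 1,770,000+232,000 + 216,000+25,700 + 29,100+3,350 + 4,550 = 2,280,700 kg.
Stage 1: m₀ = 2,280,700 kg, m_f = 2,280,700 − 1,770,000 = 510,700 kg; Δv = 342×9.8×ln(4.466) = 3351.6×1.4965 ≈ 5016 m/s.
Stage 2: m₀ = 278,700 kg, m_f = 278,700 − 216,000 = 62,700 kg; Δv = 365×9.8×ln(4.445) = 3577.0×1.4918 ≈ 5336 m/s.
Stage 3: m₀ = 37,000 kg, m_f = 37,000 − 29,100 = 7,900 kg; Δv = 316×9.8×ln(4.684) = 3096.8×1.5441 ≈ 4782 m/s.
Total Δv = 5016 + 5336 + 4782 = 15134 m/s.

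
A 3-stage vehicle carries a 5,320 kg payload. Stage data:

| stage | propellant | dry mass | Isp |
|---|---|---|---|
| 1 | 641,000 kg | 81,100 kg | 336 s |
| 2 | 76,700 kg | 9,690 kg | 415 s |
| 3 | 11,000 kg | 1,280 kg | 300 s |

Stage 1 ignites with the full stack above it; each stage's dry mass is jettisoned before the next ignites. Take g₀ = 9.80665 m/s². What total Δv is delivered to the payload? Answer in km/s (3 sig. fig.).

Ignition mass of stage 1 = 641,000+81,100 + 76,700+9,690 + 11,000+1,280 + 5,320 = 826,090 kg.
Stage 1: m₀ = 826,090 kg, m_f = 826,090 − 641,000 = 185,090 kg; Δv = 336×9.80665×ln(4.463) = 3295.0×1.4959 ≈ 4929 m/s.
Stage 2: m₀ = 103,990 kg, m_f = 103,990 − 76,700 = 27,290 kg; Δv = 415×9.80665×ln(3.811) = 4069.8×1.3378 ≈ 5444 m/s.
Stage 3: m₀ = 17,600 kg, m_f = 17,600 − 11,000 = 6,600 kg; Δv = 300×9.80665×ln(2.667) = 2942.0×0.9808 ≈ 2886 m/s.
Total Δv = 4929 + 5444 + 2886 = 13259 m/s.

Δv ≈ 13.3 km/s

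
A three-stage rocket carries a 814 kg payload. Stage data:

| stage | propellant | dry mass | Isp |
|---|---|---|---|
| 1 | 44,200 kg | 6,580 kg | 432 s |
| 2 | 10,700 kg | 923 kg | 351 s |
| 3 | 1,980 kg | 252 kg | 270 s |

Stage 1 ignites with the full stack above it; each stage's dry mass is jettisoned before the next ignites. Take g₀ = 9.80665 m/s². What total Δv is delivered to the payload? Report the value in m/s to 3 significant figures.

Ignition mass of stage 1 = 44,200+6,580 + 10,700+923 + 1,980+252 + 814 = 65,449 kg.
Stage 1: m₀ = 65,449 kg, m_f = 65,449 − 44,200 = 21,249 kg; Δv = 432×9.80665×ln(3.08) = 4236.5×1.1250 ≈ 4766 m/s.
Stage 2: m₀ = 14,669 kg, m_f = 14,669 − 10,700 = 3,969 kg; Δv = 351×9.80665×ln(3.696) = 3442.1×1.3072 ≈ 4500 m/s.
Stage 3: m₀ = 3,046 kg, m_f = 3,046 − 1,980 = 1,066 kg; Δv = 270×9.80665×ln(2.857) = 2647.8×1.0499 ≈ 2780 m/s.
Total Δv = 4766 + 4500 + 2780 = 12046 m/s.

Δv ≈ 12000 m/s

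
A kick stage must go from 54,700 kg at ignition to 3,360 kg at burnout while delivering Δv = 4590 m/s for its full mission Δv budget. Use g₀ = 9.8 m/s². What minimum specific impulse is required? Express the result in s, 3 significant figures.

ln(m₀/m_f) = ln(54700/3360) = ln(16.28) = 2.7899.
v_e = Δv / ln(m₀/m_f) = 4590 / 2.7899 = 1645.2 m/s.
Isp = v_e / g₀ = 1645.2 / 9.8 = 167.9 s.

Isp ≈ 168 s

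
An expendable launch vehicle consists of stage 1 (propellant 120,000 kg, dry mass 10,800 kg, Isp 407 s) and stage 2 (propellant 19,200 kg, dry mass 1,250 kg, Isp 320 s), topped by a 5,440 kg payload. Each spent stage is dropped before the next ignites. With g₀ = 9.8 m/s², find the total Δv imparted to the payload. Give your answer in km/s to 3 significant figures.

Ignition mass of stage 1 = 120,000+10,800 + 19,200+1,250 + 5,440 = 156,690 kg.
Stage 1: m₀ = 156,690 kg, m_f = 156,690 − 120,000 = 36,690 kg; Δv = 407×9.8×ln(4.271) = 3988.6×1.4518 ≈ 5791 m/s.
Stage 2: m₀ = 25,890 kg, m_f = 25,890 − 19,200 = 6,690 kg; Δv = 320×9.8×ln(3.87) = 3136.0×1.3532 ≈ 4244 m/s.
Total Δv = 5791 + 4244 = 10035 m/s.

Δv ≈ 10.0 km/s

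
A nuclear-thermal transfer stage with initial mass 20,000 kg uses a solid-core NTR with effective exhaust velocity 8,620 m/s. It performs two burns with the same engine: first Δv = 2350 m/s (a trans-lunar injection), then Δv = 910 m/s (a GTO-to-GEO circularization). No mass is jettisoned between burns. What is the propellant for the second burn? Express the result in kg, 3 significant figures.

After the first burn: m = 20000 × exp(−2350/8620.0) = 20000 × 0.76138 = 15,227.6 kg.
After the second burn: m = 15,227.6 × exp(−910/8620.0) = 15,227.6 × 0.89981 = 13,701.9 kg.
Second-burn propellant = 15,227.6 − 13,701.9 = 1,525.7 kg.

propellant for the second burn ≈ 1530 kg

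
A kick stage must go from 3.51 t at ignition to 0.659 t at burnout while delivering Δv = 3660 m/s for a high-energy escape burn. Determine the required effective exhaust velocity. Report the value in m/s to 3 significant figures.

ln(m₀/m_f) = ln(3510/659) = ln(5.326) = 1.6726.
v_e = Δv / ln(m₀/m_f) = 3660 / 1.6726 = 2188.1 m/s.

v_e ≈ 2190 m/s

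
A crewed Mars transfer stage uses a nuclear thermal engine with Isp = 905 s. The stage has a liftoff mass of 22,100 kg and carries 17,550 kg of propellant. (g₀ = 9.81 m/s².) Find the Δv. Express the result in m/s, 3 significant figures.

Δv ≈ 14000 m/s

v_e = Isp · g₀ = 905 × 9.81 = 8878.1 m/s.
m_f = m₀ − m_prop = 22,100 − 17,550 = 4,550 kg.
Δv = v_e · ln(m₀/m_f) = 8878.1 × ln(4.857) = 8878.1 × 1.5805 ≈ 14031.3 m/s.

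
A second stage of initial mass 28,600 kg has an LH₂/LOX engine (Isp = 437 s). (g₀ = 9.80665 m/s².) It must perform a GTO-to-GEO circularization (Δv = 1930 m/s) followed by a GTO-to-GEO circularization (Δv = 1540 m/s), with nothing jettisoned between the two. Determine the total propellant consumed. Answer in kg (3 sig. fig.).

v_e = Isp · g₀ = 437 × 9.80665 = 4285.5 m/s.
After the first burn: m = 28600 × exp(−1930/4285.5) = 28600 × 0.63740 = 18,229.6 kg.
After the second burn: m = 18,229.6 × exp(−1540/4285.5) = 18,229.6 × 0.69813 = 12,726.6 kg.
Total propellant = m₀ − m_final = 28600 − 12,726.6 = 15,873.4 kg.

total propellant consumed ≈ 15900 kg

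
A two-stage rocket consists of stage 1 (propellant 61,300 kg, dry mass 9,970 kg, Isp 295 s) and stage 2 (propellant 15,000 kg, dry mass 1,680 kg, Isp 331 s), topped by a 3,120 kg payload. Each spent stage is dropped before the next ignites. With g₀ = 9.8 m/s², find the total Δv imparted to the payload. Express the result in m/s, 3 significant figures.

Δv ≈ 7830 m/s

Ignition mass of stage 1 = 61,300+9,970 + 15,000+1,680 + 3,120 = 91,070 kg.
Stage 1: m₀ = 91,070 kg, m_f = 91,070 − 61,300 = 29,770 kg; Δv = 295×9.8×ln(3.059) = 2891.0×1.1181 ≈ 3233 m/s.
Stage 2: m₀ = 19,800 kg, m_f = 19,800 − 15,000 = 4,800 kg; Δv = 331×9.8×ln(4.125) = 3243.8×1.4171 ≈ 4597 m/s.
Total Δv = 3233 + 4597 = 7830 m/s.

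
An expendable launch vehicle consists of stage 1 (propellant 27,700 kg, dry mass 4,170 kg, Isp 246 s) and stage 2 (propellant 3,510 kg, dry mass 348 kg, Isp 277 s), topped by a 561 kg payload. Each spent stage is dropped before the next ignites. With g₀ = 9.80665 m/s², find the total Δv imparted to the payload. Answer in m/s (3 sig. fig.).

Ignition mass of stage 1 = 27,700+4,170 + 3,510+348 + 561 = 36,289 kg.
Stage 1: m₀ = 36,289 kg, m_f = 36,289 − 27,700 = 8,589 kg; Δv = 246×9.80665×ln(4.225) = 2412.4×1.4410 ≈ 3476 m/s.
Stage 2: m₀ = 4,419 kg, m_f = 4,419 − 3,510 = 909 kg; Δv = 277×9.80665×ln(4.861) = 2716.4×1.5813 ≈ 4296 m/s.
Total Δv = 3476 + 4296 = 7772 m/s.

Δv ≈ 7770 m/s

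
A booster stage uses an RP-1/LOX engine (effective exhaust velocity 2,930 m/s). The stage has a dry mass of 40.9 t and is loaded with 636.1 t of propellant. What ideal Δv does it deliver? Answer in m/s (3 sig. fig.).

Δv ≈ 8220 m/s

m₀ = m_dry + m_prop = 40.9 + 636.1 = 677 t.
Δv = v_e · ln(m₀/m_f) = 2930.0 × ln(16.55) = 2930.0 × 2.8065 ≈ 8223.2 m/s.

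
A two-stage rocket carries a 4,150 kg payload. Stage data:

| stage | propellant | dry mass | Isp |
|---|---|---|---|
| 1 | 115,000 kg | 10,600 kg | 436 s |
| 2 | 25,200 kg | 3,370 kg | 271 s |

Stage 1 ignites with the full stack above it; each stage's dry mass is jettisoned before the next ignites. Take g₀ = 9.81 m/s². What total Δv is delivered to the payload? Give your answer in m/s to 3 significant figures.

Ignition mass of stage 1 = 115,000+10,600 + 25,200+3,370 + 4,150 = 158,320 kg.
Stage 1: m₀ = 158,320 kg, m_f = 158,320 − 115,000 = 43,320 kg; Δv = 436×9.81×ln(3.655) = 4277.2×1.2960 ≈ 5543 m/s.
Stage 2: m₀ = 32,720 kg, m_f = 32,720 − 25,200 = 7,520 kg; Δv = 271×9.81×ln(4.351) = 2658.5×1.4704 ≈ 3909 m/s.
Total Δv = 5543 + 3909 = 9452 m/s.

Δv ≈ 9450 m/s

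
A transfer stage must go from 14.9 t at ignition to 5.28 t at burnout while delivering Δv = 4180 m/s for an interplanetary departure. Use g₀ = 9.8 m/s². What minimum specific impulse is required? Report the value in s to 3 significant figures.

Isp ≈ 411 s

ln(m₀/m_f) = ln(14900/5280) = ln(2.822) = 1.0374.
v_e = Δv / ln(m₀/m_f) = 4180 / 1.0374 = 4029.2 m/s.
Isp = v_e / g₀ = 4029.2 / 9.8 = 411.1 s.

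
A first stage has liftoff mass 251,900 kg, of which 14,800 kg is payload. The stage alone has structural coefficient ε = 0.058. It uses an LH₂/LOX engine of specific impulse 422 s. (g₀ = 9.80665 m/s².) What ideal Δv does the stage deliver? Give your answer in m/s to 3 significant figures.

Δv ≈ 9010 m/s

Stage wet mass = m₀ − payload = 251,900 − 14,800 = 237,100 kg.
Stage dry mass = ε × stage wet mass = 0.058 × 237,100 = 13,751.8 kg.
Burnout mass m_f = stage dry + payload = 13,751.8 + 14,800 = 28,551.8 kg.
v_e = Isp · g₀ = 422 × 9.80665 = 4138.4 m/s.
Using Δv = v_e ln(m₀/m_f): Δv = v_e · ln(251,900/28,551.8) = 4138.4 × ln(8.823) = 4138.4 × 2.1773 ≈ 9011 m/s.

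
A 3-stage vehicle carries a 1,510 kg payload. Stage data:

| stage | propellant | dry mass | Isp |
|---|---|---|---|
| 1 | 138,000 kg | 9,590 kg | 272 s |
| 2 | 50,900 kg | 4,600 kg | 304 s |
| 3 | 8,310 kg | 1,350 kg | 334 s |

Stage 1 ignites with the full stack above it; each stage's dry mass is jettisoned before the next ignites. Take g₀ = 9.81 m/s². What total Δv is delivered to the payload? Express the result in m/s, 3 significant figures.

Δv ≈ 11500 m/s

Ignition mass of stage 1 = 138,000+9,590 + 50,900+4,600 + 8,310+1,350 + 1,510 = 214,260 kg.
Stage 1: m₀ = 214,260 kg, m_f = 214,260 − 138,000 = 76,260 kg; Δv = 272×9.81×ln(2.81) = 2668.3×1.0330 ≈ 2756 m/s.
Stage 2: m₀ = 66,670 kg, m_f = 66,670 − 50,900 = 15,770 kg; Δv = 304×9.81×ln(4.228) = 2982.2×1.4416 ≈ 4299 m/s.
Stage 3: m₀ = 11,170 kg, m_f = 11,170 − 8,310 = 2,860 kg; Δv = 334×9.81×ln(3.906) = 3276.5×1.3624 ≈ 4464 m/s.
Total Δv = 2756 + 4299 + 4464 = 11519 m/s.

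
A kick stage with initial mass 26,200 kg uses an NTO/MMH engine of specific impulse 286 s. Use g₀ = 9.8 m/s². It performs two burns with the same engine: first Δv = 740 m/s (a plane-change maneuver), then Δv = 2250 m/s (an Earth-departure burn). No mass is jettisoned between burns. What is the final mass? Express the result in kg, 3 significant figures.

final mass ≈ 9020 kg

v_e = Isp · g₀ = 286 × 9.8 = 2802.8 m/s.
After the first burn: m = 26200 × exp(−740/2802.8) = 26200 × 0.76796 = 20,120.6 kg.
After the second burn: m = 20,120.6 × exp(−2250/2802.8) = 20,120.6 × 0.44809 = 9,015.84 kg.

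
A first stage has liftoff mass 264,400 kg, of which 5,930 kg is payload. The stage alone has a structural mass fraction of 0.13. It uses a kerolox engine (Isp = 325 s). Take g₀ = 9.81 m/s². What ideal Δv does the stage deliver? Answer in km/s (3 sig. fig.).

Δv ≈ 6.06 km/s

Stage wet mass = m₀ − payload = 264,400 − 5,930 = 258,470 kg.
Stage dry mass = ε × stage wet mass = 0.13 × 258,470 = 33,601.1 kg.
Burnout mass m_f = stage dry + payload = 33,601.1 + 5,930 = 39,531.1 kg.
v_e = Isp · g₀ = 325 × 9.81 = 3188.2 m/s.
Using Δv = v_e ln(m₀/m_f): Δv = v_e · ln(264,400/39,531.1) = 3188.2 × ln(6.688) = 3188.2 × 1.9004 ≈ 6059 m/s.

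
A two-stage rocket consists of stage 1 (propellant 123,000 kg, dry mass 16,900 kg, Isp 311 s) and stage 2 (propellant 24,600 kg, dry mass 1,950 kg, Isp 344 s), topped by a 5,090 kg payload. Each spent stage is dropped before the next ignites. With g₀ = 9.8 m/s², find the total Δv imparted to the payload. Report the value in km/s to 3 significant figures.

Ignition mass of stage 1 = 123,000+16,900 + 24,600+1,950 + 5,090 = 171,540 kg.
Stage 1: m₀ = 171,540 kg, m_f = 171,540 − 123,000 = 48,540 kg; Δv = 311×9.8×ln(3.534) = 3047.8×1.2624 ≈ 3848 m/s.
Stage 2: m₀ = 31,640 kg, m_f = 31,640 − 24,600 = 7,040 kg; Δv = 344×9.8×ln(4.494) = 3371.2×1.5028 ≈ 5066 m/s.
Total Δv = 3848 + 5066 = 8914 m/s.

Δv ≈ 8.91 km/s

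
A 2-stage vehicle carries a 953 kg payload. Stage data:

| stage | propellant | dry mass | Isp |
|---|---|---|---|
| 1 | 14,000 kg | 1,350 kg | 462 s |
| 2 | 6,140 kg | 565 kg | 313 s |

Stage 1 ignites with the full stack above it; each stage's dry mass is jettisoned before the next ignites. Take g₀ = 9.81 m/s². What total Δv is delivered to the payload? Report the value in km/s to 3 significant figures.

Ignition mass of stage 1 = 14,000+1,350 + 6,140+565 + 953 = 23,008 kg.
Stage 1: m₀ = 23,008 kg, m_f = 23,008 − 14,000 = 9,008 kg; Δv = 462×9.81×ln(2.554) = 4532.2×0.9377 ≈ 4250 m/s.
Stage 2: m₀ = 7,658 kg, m_f = 7,658 − 6,140 = 1,518 kg; Δv = 313×9.81×ln(5.045) = 3070.5×1.6184 ≈ 4969 m/s.
Total Δv = 4250 + 4969 = 9219 m/s.

Δv ≈ 9.22 km/s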